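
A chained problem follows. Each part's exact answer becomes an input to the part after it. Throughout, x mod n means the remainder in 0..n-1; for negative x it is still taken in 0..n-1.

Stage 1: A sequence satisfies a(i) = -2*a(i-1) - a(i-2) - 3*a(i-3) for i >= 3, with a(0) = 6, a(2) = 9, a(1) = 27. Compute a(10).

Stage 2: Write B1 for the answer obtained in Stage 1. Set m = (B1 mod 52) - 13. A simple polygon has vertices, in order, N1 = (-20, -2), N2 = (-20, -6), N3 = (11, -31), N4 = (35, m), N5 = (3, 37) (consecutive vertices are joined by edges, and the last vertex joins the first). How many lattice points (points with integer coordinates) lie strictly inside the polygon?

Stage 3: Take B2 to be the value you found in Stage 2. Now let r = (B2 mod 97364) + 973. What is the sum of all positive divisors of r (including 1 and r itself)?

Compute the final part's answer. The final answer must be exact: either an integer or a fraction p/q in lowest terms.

Stage 1: a(3) = -2*(9) - 1*(27) - 3*(6) = -63; iterating: a(3)=-63, a(4)=36, a(5)=-36, a(6)=225, a(7)=-522, a(8)=927, a(9)=-2007, a(10)=4653; answer 4653
Stage 2: B1 = 4653; m = 12; cross terms: (-20*-6 - -20*-2)=80, (-20*-31 - 11*-6)=686, (11*12 - 35*-31)=1217, (35*37 - 3*12)=1259, (3*-2 - -20*37)=734; twice the area = |3976| = 3976; area = 1988; boundary points = 4 + 1 + 1 + 1 + 1 = 8; strictly interior points = area - boundary/2 + 1 = 1985; answer 1985
Stage 3: B2 = 1985; r = 2958; 2958 = 2 * 3 * 17 * 29; sigma = (1 + 2) * (1 + 3) * (1 + 17) * (1 + 29) = 3 * 4 * 18 * 30 = 6480; answer 6480

6480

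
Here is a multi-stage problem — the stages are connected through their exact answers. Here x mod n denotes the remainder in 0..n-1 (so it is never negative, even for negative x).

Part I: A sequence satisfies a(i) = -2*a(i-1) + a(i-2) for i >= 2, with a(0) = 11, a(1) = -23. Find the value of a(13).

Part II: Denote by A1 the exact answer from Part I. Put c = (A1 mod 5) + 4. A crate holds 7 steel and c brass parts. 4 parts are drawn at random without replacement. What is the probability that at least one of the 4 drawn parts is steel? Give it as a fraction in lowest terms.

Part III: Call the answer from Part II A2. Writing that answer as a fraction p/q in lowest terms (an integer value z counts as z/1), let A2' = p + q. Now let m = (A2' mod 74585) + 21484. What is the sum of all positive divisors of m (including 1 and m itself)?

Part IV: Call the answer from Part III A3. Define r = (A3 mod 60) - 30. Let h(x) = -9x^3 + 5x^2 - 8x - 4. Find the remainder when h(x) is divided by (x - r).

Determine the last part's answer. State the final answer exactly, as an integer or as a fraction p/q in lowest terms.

Part I: a(2) = -2*(-23) + 1*(11) = 57; iterating: a(2)=57, a(3)=-137, a(4)=331, a(5)=-799, a(6)=1929, a(7)=-4657, a(8)=11243, a(9)=-27143, a(10)=65529, a(11)=-158201, a(12)=381931, a(13)=-922063; answer -922063
Part II: A1 = -922063; c = 6; total draws C(13,4) = 715; complement C(6,4) = 15; favorable 715 - 15 = 700; P = 140/143; answer 140/143
Part III: A2 = 140/143; threaded value p + q = 283; m = 21767; 21767 is prime, so its only divisors are 1 and 21767; sigma = 1 + 21767 = 21768; answer 21768
Part IV: A3 = 21768; r = 18; remainder = value at the root: -9*(18)^3 + 5*(18)^2 - 8*(18)^1 - 4 = (-52488) + (1620) + (-144) + (-4) = -51016; answer -51016

-51016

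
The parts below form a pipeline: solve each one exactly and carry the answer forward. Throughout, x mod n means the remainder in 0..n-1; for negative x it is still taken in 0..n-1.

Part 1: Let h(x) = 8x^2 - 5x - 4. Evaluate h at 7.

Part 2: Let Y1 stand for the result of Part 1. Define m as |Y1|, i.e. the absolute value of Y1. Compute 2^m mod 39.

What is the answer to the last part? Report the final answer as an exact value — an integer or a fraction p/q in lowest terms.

32

Part 1: 8*(7)^2 - 5*(7)^1 - 4 = (392) + (-35) + (-4) = 353; answer 353
Part 2: Y1 = 353; m = 353; squarings mod 39: 2^1=2, 2^2=4, 2^4=16, 2^8=22, 2^16=16, 2^32=22, 2^64=16, 2^128=22, 2^256=16; 2^353 = 2^1 * 2^32 * 2^64 * 2^256 = 32 (mod 39); answer 32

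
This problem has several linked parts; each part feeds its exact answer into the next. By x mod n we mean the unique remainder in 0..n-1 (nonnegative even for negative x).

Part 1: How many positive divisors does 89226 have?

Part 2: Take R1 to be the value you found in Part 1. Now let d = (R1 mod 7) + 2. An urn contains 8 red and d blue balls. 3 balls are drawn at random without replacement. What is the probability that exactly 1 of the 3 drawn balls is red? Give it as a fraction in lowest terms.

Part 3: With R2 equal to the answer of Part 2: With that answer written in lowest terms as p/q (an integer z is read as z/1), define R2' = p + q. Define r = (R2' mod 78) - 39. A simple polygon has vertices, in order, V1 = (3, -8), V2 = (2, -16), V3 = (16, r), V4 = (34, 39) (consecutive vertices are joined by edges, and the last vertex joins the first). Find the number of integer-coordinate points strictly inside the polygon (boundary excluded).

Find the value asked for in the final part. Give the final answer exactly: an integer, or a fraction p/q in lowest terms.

Part 1: 89226 = 2 * 3^2 * 4957; number of divisors = (1+1) * (2+1) * (1+1) = 12; answer 12
Part 2: R1 = 12; d = 7; total draws C(15,3) = 455; favorable C(8,1)*C(7,2) = 168; P = 24/65; answer 24/65
Part 3: R2 = 24/65; threaded value p + q = 89; r = -28; cross terms: (3*-16 - 2*-8)=-32, (2*-28 - 16*-16)=200, (16*39 - 34*-28)=1576, (34*-8 - 3*39)=-389; twice the area = |1355| = 1355; area = 1355/2; boundary points = 1 + 2 + 1 + 1 = 5; strictly interior points = area - boundary/2 + 1 = 676; answer 676

676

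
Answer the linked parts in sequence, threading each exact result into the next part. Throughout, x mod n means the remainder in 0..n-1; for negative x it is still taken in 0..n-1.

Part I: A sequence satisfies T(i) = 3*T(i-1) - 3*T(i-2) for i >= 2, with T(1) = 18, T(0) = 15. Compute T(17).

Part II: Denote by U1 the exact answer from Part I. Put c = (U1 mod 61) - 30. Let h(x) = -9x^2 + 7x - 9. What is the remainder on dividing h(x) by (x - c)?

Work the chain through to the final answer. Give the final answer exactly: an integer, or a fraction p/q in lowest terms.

-6869

Part I: T(2) = 3*(18) - 3*(15) = 9; iterating: T(2)=9, T(3)=-27, T(4)=-108, T(5)=-243, T(6)=-405, T(7)=-486, T(8)=-243, T(9)=729, T(10)=2916, T(11)=6561, T(12)=10935, T(13)=13122, T(14)=6561, T(15)=-19683, T(16)=-78732, T(17)=-177147; answer -177147
Part II: U1 = -177147; c = 28; remainder = value at the root: -9*(28)^2 + 7*(28)^1 - 9 = (-7056) + (196) + (-9) = -6869; answer -6869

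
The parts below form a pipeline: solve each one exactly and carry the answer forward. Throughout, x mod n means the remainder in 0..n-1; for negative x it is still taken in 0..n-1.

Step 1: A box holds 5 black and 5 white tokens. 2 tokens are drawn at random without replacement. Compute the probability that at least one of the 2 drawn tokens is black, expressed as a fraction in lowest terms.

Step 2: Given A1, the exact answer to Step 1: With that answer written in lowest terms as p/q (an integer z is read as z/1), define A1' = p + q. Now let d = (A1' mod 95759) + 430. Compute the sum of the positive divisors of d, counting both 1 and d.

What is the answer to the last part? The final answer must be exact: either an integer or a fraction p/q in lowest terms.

Step 1: total draws C(10,2) = 45; complement C(5,2) = 10; favorable 45 - 10 = 35; P = 7/9; answer 7/9
Step 2: A1 = 7/9; threaded value p + q = 16; d = 446; 446 = 2 * 223; sigma = (1 + 2) * (1 + 223) = 3 * 224 = 672; answer 672

672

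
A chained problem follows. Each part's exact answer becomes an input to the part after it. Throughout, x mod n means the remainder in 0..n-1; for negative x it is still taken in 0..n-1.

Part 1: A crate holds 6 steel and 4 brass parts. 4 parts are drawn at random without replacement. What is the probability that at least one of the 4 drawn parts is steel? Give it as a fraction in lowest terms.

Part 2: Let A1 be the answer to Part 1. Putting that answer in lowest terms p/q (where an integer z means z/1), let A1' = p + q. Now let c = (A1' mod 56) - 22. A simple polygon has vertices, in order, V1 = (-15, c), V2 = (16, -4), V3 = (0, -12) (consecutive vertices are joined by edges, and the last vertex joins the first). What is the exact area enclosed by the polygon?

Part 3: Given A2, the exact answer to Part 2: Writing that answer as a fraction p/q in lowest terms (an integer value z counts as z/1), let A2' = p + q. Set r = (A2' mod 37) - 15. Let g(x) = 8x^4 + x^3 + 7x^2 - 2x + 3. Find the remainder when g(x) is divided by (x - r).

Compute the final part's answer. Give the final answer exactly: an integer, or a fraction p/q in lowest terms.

Part 1: total draws C(10,4) = 210; complement C(4,4) = 1; favorable 210 - 1 = 209; P = 209/210; answer 209/210
Part 2: A1 = 209/210; threaded value p + q = 419; c = 5; cross terms: (-15*-4 - 16*5)=-20, (16*-12 - 0*-4)=-192, (0*5 - -15*-12)=-180; twice the area = |-392| = 392; area = 196; answer 196
Part 3: A2 = 196; threaded value p + q = 197; r = -3; remainder = value at the root: 8*(-3)^4 + 1*(-3)^3 + 7*(-3)^2 - 2*(-3)^1 + 3 = (648) + (-27) + (63) + (6) + (3) = 693; answer 693

693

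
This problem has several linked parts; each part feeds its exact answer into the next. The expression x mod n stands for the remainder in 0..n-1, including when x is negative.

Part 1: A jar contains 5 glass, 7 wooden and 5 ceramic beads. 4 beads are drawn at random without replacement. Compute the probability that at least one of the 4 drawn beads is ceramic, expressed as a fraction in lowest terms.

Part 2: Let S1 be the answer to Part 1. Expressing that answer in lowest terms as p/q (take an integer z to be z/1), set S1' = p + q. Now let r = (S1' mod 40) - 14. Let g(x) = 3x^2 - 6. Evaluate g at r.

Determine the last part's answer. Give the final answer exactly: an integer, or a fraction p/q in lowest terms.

Part 1: total draws C(17,4) = 2380; complement C(12,4) = 495; favorable 2380 - 495 = 1885; P = 377/476; answer 377/476
Part 2: S1 = 377/476; threaded value p + q = 853; r = -1; 3*(-1)^2 - 6 = (3) + (-6) = -3; answer -3

-3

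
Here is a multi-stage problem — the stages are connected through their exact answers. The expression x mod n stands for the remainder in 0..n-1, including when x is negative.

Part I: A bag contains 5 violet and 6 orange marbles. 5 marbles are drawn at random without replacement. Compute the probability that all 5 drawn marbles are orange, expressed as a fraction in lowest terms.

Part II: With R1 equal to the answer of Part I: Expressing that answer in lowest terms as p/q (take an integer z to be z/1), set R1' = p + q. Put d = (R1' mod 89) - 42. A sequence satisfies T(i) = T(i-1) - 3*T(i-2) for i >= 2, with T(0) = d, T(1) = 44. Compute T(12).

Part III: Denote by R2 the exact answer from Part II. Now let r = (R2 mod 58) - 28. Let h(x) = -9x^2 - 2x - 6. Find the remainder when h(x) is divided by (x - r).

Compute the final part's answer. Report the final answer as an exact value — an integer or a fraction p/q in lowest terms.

Part I: total draws C(11,5) = 462; favorable C(6,5) = 6; P = 1/77; answer 1/77
Part II: R1 = 1/77; threaded value p + q = 78; d = 36; T(2) = 1*(44) - 3*(36) = -64; iterating: T(2)=-64, T(3)=-196, T(4)=-4, T(5)=584, T(6)=596, T(7)=-1156, T(8)=-2944, T(9)=524, T(10)=9356, T(11)=7784, T(12)=-20284; answer -20284
Part III: R2 = -20284; r = -12; remainder = value at the root: -9*(-12)^2 - 2*(-12)^1 - 6 = (-1296) + (24) + (-6) = -1278; answer -1278

-1278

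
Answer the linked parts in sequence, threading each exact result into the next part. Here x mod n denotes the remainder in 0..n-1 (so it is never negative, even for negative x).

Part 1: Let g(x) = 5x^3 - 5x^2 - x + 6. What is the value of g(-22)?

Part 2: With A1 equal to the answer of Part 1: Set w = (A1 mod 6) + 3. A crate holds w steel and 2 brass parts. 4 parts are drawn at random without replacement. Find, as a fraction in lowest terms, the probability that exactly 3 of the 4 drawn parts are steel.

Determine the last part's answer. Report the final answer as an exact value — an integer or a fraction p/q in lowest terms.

2/5

Part 1: 5*(-22)^3 - 5*(-22)^2 - 1*(-22)^1 + 6 = (-53240) + (-2420) + (22) + (6) = -55632; answer -55632
Part 2: A1 = -55632; w = 3; total draws C(5,4) = 5; favorable C(3,3)*C(2,1) = 2; P = 2/5; answer 2/5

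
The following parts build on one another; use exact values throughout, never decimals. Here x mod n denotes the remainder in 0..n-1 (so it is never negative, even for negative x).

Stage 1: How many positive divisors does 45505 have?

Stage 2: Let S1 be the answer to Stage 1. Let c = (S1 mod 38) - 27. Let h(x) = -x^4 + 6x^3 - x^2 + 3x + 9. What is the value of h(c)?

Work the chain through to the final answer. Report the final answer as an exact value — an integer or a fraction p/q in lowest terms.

-171884

Stage 1: 45505 = 5 * 19 * 479; number of divisors = (1+1) * (1+1) * (1+1) = 8; answer 8
Stage 2: S1 = 8; c = -19; -1*(-19)^4 + 6*(-19)^3 - 1*(-19)^2 + 3*(-19)^1 + 9 = (-130321) + (-41154) + (-361) + (-57) + (9) = -171884; answer -171884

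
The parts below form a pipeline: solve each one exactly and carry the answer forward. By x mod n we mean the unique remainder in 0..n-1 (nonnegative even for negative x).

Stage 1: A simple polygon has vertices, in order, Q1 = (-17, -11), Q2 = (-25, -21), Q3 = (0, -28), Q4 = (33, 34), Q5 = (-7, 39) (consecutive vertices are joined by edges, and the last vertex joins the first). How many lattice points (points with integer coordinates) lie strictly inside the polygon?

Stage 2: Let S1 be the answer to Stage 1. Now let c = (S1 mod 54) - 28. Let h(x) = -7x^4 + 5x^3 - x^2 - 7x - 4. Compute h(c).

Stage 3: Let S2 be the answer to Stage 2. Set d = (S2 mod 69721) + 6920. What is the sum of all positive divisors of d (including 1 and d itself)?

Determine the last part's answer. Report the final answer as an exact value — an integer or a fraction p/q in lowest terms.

Stage 1: cross terms: (-17*-21 - -25*-11)=82, (-25*-28 - 0*-21)=700, (0*34 - 33*-28)=924, (33*39 - -7*34)=1525, (-7*-11 - -17*39)=740; twice the area = |3971| = 3971; area = 3971/2; boundary points = 2 + 1 + 1 + 5 + 10 = 19; strictly interior points = area - boundary/2 + 1 = 1977; answer 1977
Stage 2: S1 = 1977; c = 5; -7*(5)^4 + 5*(5)^3 - 1*(5)^2 - 7*(5)^1 - 4 = (-4375) + (625) + (-25) + (-35) + (-4) = -3814; answer -3814
Stage 3: S2 = -3814; d = 72827; 72827 = 19 * 3833; sigma = (1 + 19) * (1 + 3833) = 20 * 3834 = 76680; answer 76680

76680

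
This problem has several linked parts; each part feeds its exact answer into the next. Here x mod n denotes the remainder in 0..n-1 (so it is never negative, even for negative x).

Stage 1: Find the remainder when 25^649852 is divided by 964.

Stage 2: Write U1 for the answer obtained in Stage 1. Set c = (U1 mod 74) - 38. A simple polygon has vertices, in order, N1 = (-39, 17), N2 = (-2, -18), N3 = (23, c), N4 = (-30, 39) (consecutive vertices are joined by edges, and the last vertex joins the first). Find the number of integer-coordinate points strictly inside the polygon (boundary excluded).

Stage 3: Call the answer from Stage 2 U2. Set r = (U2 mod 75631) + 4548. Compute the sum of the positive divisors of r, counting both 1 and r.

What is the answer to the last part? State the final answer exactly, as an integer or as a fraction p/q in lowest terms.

10752

Stage 1: squarings mod 964: 25^1=25, 25^2=625, 25^4=205, 25^8=573, 25^16=569, 25^32=821, 25^64=205, 25^128=573, 25^256=569, 25^512=821, 25^1024=205, 25^2048=573, 25^4096=569, 25^8192=821, 25^16384=205, 25^32768=573, 25^65536=569, 25^131072=821, 25^262144=205, 25^524288=573; 25^649852 = 25^4 * 25^8 * 25^16 * 25^32 * 25^64 * 25^512 * 25^2048 * 25^8192 * 25^16384 * 25^32768 * 25^65536 * 25^524288 = 821 (mod 964); answer 821
Stage 2: U1 = 821; c = -31; cross terms: (-39*-18 - -2*17)=736, (-2*-31 - 23*-18)=476, (23*39 - -30*-31)=-33, (-30*17 - -39*39)=1011; twice the area = |2190| = 2190; area = 1095; boundary points = 1 + 1 + 1 + 1 = 4; strictly interior points = area - boundary/2 + 1 = 1094; answer 1094
Stage 3: U2 = 1094; r = 5642; 5642 = 2 * 7 * 13 * 31; sigma = (1 + 2) * (1 + 7) * (1 + 13) * (1 + 31) = 3 * 8 * 14 * 32 = 10752; answer 10752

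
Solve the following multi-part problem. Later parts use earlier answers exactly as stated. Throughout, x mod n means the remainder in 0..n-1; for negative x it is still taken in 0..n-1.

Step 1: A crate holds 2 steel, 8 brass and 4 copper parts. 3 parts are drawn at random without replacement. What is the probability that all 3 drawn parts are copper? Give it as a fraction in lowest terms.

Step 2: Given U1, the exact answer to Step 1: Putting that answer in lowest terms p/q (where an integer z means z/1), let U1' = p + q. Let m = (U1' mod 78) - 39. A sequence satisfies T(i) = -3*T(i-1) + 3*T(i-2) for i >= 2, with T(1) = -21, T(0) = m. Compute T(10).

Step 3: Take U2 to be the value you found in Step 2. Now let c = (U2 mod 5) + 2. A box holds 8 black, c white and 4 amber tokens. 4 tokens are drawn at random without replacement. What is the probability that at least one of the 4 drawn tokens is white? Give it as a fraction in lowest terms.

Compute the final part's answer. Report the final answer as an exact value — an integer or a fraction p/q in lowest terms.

377/476

Step 1: total draws C(14,3) = 364; favorable C(4,3) = 4; P = 1/91; answer 1/91
Step 2: U1 = 1/91; threaded value p + q = 92; m = -25; T(2) = -3*(-21) + 3*(-25) = -12; iterating: T(2)=-12, T(3)=-27, T(4)=45, T(5)=-216, T(6)=783, T(7)=-2997, T(8)=11340, T(9)=-43011, T(10)=163053; answer 163053
Step 3: U2 = 163053; c = 5; total draws C(17,4) = 2380; complement C(12,4) = 495; favorable 2380 - 495 = 1885; P = 377/476; answer 377/476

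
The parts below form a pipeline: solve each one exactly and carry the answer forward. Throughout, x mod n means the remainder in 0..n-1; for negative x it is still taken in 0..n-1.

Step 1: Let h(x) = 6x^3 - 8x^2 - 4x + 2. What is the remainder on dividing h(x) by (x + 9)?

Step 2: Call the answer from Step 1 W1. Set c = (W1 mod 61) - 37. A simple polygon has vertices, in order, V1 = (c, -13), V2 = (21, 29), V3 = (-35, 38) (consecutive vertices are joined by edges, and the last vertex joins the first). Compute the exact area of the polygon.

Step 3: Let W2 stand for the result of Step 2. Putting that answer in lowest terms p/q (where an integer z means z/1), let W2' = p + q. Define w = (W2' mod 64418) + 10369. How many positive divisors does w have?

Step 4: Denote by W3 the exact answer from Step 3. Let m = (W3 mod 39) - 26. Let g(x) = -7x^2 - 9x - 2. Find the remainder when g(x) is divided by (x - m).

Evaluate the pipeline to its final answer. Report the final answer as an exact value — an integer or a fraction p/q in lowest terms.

Step 1: remainder = value at the root: 6*(-9)^3 - 8*(-9)^2 - 4*(-9)^1 + 2 = (-4374) + (-648) + (36) + (2) = -4984; answer -4984
Step 2: W1 = -4984; c = -19; cross terms: (-19*29 - 21*-13)=-278, (21*38 - -35*29)=1813, (-35*-13 - -19*38)=1177; twice the area = |2712| = 2712; area = 1356; answer 1356
Step 3: W2 = 1356; threaded value p + q = 1357; w = 11726; 11726 = 2 * 11 * 13 * 41; number of divisors = (1+1) * (1+1) * (1+1) * (1+1) = 16; answer 16
Step 4: W3 = 16; m = -10; remainder = value at the root: -7*(-10)^2 - 9*(-10)^1 - 2 = (-700) + (90) + (-2) = -612; answer -612

-612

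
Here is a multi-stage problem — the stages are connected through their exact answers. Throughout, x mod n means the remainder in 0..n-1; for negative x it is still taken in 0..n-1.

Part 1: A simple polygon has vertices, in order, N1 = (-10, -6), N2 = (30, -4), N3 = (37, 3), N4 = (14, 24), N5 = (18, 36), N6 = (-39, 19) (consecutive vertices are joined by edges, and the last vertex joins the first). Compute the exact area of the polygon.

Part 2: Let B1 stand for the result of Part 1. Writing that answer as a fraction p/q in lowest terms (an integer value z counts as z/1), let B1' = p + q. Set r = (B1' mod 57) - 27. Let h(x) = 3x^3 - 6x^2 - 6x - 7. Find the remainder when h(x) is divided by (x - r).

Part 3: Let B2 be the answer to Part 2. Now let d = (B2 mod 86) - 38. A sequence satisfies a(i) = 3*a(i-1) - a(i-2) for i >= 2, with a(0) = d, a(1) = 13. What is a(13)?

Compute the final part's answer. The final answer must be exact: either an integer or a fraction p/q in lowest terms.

1995421

Part 1: cross terms: (-10*-4 - 30*-6)=220, (30*3 - 37*-4)=238, (37*24 - 14*3)=846, (14*36 - 18*24)=72, (18*19 - -39*36)=1746, (-39*-6 - -10*19)=424; twice the area = |3546| = 3546; area = 1773; answer 1773
Part 2: B1 = 1773; threaded value p + q = 1774; r = -20; remainder = value at the root: 3*(-20)^3 - 6*(-20)^2 - 6*(-20)^1 - 7 = (-24000) + (-2400) + (120) + (-7) = -26287; answer -26287
Part 3: B2 = -26287; d = -9; a(2) = 3*(13) - 1*(-9) = 48; iterating: a(2)=48, a(3)=131, a(4)=345, a(5)=904, a(6)=2367, a(7)=6197, a(8)=16224, a(9)=42475, a(10)=111201, a(11)=291128, a(12)=762183, a(13)=1995421; answer 1995421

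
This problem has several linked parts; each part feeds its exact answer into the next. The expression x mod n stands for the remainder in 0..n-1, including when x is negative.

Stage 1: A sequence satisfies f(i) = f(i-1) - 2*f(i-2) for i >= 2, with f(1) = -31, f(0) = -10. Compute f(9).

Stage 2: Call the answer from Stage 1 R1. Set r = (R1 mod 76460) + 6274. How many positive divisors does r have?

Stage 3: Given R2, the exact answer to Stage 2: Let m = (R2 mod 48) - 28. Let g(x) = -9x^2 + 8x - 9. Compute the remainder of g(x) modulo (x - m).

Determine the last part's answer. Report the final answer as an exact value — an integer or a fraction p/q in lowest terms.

-2441

Stage 1: f(2) = 1*(-31) - 2*(-10) = -11; iterating: f(2)=-11, f(3)=51, f(4)=73, f(5)=-29, f(6)=-175, f(7)=-117, f(8)=233, f(9)=467; answer 467
Stage 2: R1 = 467; r = 6741; 6741 = 3^2 * 7 * 107; number of divisors = (2+1) * (1+1) * (1+1) = 12; answer 12
Stage 3: R2 = 12; m = -16; remainder = value at the root: -9*(-16)^2 + 8*(-16)^1 - 9 = (-2304) + (-128) + (-9) = -2441; answer -2441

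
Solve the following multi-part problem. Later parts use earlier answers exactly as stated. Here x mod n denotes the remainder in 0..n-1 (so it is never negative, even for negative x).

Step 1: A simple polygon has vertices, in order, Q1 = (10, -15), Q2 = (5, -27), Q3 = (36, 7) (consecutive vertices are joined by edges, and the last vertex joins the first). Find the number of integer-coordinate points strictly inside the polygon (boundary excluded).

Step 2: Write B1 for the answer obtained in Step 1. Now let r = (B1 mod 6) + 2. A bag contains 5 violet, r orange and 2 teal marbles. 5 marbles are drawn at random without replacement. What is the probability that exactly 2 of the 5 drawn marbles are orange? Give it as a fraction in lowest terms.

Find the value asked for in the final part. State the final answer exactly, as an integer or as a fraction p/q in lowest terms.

Step 1: cross terms: (10*-27 - 5*-15)=-195, (5*7 - 36*-27)=1007, (36*-15 - 10*7)=-610; twice the area = |202| = 202; area = 101; boundary points = 1 + 1 + 2 = 4; strictly interior points = area - boundary/2 + 1 = 100; answer 100
Step 2: B1 = 100; r = 6; total draws C(13,5) = 1287; favorable C(6,2)*C(7,3) = 525; P = 175/429; answer 175/429

175/429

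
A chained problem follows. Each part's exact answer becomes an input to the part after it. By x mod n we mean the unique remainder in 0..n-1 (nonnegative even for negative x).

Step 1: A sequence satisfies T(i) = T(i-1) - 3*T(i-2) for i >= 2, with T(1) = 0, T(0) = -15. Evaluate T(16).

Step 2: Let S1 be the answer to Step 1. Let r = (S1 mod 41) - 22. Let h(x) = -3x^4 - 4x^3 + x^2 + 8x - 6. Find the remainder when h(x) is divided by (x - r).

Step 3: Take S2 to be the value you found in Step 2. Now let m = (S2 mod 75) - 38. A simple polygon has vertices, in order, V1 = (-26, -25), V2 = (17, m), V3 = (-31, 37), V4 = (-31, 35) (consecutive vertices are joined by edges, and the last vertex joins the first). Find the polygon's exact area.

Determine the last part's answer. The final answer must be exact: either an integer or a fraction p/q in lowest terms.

Step 1: T(2) = 1*(0) - 3*(-15) = 45; iterating: T(2)=45, T(3)=45, T(4)=-90, T(5)=-225, T(6)=45, T(7)=720, T(8)=585, T(9)=-1575, T(10)=-3330, T(11)=1395, T(12)=11385, T(13)=7200, T(14)=-26955, T(15)=-48555, T(16)=32310; answer 32310
Step 2: S1 = 32310; r = -20; remainder = value at the root: -3*(-20)^4 - 4*(-20)^3 + 1*(-20)^2 + 8*(-20)^1 - 6 = (-480000) + (32000) + (400) + (-160) + (-6) = -447766; answer -447766
Step 3: S2 = -447766; m = 21; cross terms: (-26*21 - 17*-25)=-121, (17*37 - -31*21)=1280, (-31*35 - -31*37)=62, (-31*-25 - -26*35)=1685; twice the area = |2906| = 2906; area = 1453; answer 1453

1453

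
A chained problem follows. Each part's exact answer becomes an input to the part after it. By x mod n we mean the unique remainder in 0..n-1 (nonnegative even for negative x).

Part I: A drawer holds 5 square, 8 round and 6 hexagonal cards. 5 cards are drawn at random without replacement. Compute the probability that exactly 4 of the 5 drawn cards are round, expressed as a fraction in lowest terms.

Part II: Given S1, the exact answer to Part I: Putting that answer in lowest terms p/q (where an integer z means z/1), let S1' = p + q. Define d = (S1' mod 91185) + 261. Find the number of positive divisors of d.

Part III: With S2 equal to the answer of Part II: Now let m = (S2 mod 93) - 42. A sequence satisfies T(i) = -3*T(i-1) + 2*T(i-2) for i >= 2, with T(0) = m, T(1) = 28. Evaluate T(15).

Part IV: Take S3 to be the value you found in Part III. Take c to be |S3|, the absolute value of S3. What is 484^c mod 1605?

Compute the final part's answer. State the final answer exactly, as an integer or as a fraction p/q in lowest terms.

Part I: total draws C(19,5) = 11628; favorable C(8,4)*C(11,1) = 770; P = 385/5814; answer 385/5814
Part II: S1 = 385/5814; threaded value p + q = 6199; d = 6460; 6460 = 2^2 * 5 * 17 * 19; number of divisors = (2+1) * (1+1) * (1+1) * (1+1) = 24; answer 24
Part III: S2 = 24; m = -18; T(2) = -3*(28) + 2*(-18) = -120; iterating: T(2)=-120, T(3)=416, T(4)=-1488, T(5)=5296, T(6)=-18864, T(7)=67184, T(8)=-239280, T(9)=852208, T(10)=-3035184, T(11)=10809968, T(12)=-38500272, T(13)=137120752, T(14)=-488362800, T(15)=1739329904; answer 1739329904
Part IV: S3 = 1739329904; c = 1739329904; squarings mod 1605: 484^1=484, 484^2=1531, 484^4=661, 484^8=361, 484^16=316, 484^32=346, 484^64=946, 484^128=931, 484^256=61, 484^512=511, 484^1024=1111, 484^2048=76, 484^4096=961, 484^8192=646, 484^16384=16, 484^32768=256, 484^65536=1336, 484^131072=136, 484^262144=841, 484^524288=1081, 484^1048576=121, 484^2097152=196, 484^4194304=1501, 484^8388608=1186, 484^16777216=616, 484^33554432=676, 484^67108864=1156, 484^134217728=976, 484^268435456=811, 484^536870912=1276, 484^1073741824=706; 484^1739329904 = 484^16 * 484^32 * 484^64 * 484^256 * 484^4096 * 484^262144 * 484^524288 * 484^2097152 * 484^8388608 * 484^16777216 * 484^33554432 * 484^67108864 * 484^536870912 * 484^1073741824 = 1246 (mod 1605); answer 1246

1246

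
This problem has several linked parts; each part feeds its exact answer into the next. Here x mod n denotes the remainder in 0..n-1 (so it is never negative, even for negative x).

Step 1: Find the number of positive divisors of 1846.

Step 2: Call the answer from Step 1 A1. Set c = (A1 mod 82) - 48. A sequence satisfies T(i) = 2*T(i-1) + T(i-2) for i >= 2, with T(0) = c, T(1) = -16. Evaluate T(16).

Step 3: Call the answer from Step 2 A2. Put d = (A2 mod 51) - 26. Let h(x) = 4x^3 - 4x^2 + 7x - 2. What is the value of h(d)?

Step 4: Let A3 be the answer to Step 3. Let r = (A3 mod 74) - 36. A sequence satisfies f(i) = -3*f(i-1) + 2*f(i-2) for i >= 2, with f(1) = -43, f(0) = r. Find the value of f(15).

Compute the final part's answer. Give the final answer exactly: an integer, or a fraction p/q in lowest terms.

Step 1: 1846 = 2 * 13 * 71; number of divisors = (1+1) * (1+1) * (1+1) = 8; answer 8
Step 2: A1 = 8; c = -40; T(2) = 2*(-16) + 1*(-40) = -72; iterating: T(2)=-72, T(3)=-160, T(4)=-392, T(5)=-944, T(6)=-2280, T(7)=-5504, T(8)=-13288, T(9)=-32080, T(10)=-77448, T(11)=-186976, T(12)=-451400, T(13)=-1089776, T(14)=-2630952, T(15)=-6351680, T(16)=-15334312; answer -15334312
Step 3: A2 = -15334312; d = -15; 4*(-15)^3 - 4*(-15)^2 + 7*(-15)^1 - 2 = (-13500) + (-900) + (-105) + (-2) = -14507; answer -14507
Step 4: A3 = -14507; r = 35; f(2) = -3*(-43) + 2*(35) = 199; iterating: f(2)=199, f(3)=-683, f(4)=2447, f(5)=-8707, f(6)=31015, f(7)=-110459, f(8)=393407, f(9)=-1401139, f(10)=4990231, f(11)=-17772971, f(12)=63299375, f(13)=-225444067, f(14)=802930951, f(15)=-2859680987; answer -2859680987

-2859680987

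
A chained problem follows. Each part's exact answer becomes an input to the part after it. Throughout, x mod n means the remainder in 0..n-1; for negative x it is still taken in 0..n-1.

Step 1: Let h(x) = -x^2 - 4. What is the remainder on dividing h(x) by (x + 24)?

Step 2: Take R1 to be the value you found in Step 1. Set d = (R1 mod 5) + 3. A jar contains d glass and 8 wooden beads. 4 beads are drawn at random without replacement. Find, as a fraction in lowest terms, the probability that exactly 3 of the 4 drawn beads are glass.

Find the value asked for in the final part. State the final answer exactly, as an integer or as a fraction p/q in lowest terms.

4/165

Step 1: remainder = value at the root: -1*(-24)^2 - 4 = (-576) + (-4) = -580; answer -580
Step 2: R1 = -580; d = 3; total draws C(11,4) = 330; favorable C(3,3)*C(8,1) = 8; P = 4/165; answer 4/165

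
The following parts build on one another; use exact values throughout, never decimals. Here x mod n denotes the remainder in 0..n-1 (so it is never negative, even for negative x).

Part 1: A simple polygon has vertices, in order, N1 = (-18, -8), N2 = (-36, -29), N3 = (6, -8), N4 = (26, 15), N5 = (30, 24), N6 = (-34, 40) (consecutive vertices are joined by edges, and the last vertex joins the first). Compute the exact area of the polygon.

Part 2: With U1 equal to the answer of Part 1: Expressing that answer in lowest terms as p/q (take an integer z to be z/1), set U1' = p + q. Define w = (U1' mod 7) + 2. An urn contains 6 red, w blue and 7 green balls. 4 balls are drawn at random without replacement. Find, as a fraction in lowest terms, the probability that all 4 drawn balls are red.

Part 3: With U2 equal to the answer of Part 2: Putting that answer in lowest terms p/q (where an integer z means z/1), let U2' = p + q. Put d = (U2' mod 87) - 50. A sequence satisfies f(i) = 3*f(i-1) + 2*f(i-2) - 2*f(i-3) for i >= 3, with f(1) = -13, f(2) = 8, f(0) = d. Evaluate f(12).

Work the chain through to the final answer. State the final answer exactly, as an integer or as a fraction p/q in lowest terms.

Part 1: cross terms: (-18*-29 - -36*-8)=234, (-36*-8 - 6*-29)=462, (6*15 - 26*-8)=298, (26*24 - 30*15)=174, (30*40 - -34*24)=2016, (-34*-8 - -18*40)=992; twice the area = |4176| = 4176; area = 2088; answer 2088
Part 2: U1 = 2088; threaded value p + q = 2089; w = 5; total draws C(18,4) = 3060; favorable C(6,4) = 15; P = 1/204; answer 1/204
Part 3: U2 = 1/204; threaded value p + q = 205; d = -19; f(3) = 3*(8) + 2*(-13) - 2*(-19) = 36; iterating: f(3)=36, f(4)=150, f(5)=506, f(6)=1746, f(7)=5950, f(8)=20330, f(9)=69398, f(10)=236954, f(11)=808998, f(12)=2762106; answer 2762106

2762106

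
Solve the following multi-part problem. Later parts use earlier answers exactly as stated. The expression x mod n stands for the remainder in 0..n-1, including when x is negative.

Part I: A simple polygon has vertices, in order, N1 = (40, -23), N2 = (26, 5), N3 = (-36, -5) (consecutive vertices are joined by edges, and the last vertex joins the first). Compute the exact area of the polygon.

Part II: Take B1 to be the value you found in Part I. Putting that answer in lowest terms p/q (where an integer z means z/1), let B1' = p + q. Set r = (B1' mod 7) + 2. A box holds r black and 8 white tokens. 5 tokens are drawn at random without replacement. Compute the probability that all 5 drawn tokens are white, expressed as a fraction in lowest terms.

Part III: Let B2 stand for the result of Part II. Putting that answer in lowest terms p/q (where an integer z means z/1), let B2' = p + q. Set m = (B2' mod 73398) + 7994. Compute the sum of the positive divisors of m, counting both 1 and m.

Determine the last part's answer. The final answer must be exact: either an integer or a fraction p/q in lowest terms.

Part I: cross terms: (40*5 - 26*-23)=798, (26*-5 - -36*5)=50, (-36*-23 - 40*-5)=1028; twice the area = |1876| = 1876; area = 938; answer 938
Part II: B1 = 938; threaded value p + q = 939; r = 3; total draws C(11,5) = 462; favorable C(8,5) = 56; P = 4/33; answer 4/33
Part III: B2 = 4/33; threaded value p + q = 37; m = 8031; 8031 = 3 * 2677; sigma = (1 + 3) * (1 + 2677) = 4 * 2678 = 10712; answer 10712

10712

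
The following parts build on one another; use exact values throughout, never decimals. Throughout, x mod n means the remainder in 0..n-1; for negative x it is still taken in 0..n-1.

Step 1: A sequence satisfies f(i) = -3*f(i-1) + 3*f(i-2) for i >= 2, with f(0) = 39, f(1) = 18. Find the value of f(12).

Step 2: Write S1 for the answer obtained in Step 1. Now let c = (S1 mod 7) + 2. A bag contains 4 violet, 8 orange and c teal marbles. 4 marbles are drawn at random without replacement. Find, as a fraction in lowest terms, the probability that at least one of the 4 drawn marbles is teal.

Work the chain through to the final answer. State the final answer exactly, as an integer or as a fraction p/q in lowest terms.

58/91

Step 1: f(2) = -3*(18) + 3*(39) = 63; iterating: f(2)=63, f(3)=-135, f(4)=594, f(5)=-2187, f(6)=8343, f(7)=-31590, f(8)=119799, f(9)=-454167, f(10)=1721898, f(11)=-6528195, f(12)=24750279; answer 24750279
Step 2: S1 = 24750279; c = 3; total draws C(15,4) = 1365; complement C(12,4) = 495; favorable 1365 - 495 = 870; P = 58/91; answer 58/91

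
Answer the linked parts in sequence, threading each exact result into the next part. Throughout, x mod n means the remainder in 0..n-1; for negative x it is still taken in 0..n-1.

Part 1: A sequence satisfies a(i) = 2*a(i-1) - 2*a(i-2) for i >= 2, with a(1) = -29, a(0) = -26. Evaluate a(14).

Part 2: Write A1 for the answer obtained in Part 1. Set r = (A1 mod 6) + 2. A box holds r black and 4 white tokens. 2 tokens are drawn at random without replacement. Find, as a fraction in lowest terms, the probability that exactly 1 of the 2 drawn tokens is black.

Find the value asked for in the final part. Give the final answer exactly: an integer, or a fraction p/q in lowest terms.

8/15

Part 1: a(2) = 2*(-29) - 2*(-26) = -6; iterating: a(2)=-6, a(3)=46, a(4)=104, a(5)=116, a(6)=24, a(7)=-184, a(8)=-416, a(9)=-464, a(10)=-96, a(11)=736, a(12)=1664, a(13)=1856, a(14)=384; answer 384
Part 2: A1 = 384; r = 2; total draws C(6,2) = 15; favorable C(2,1)*C(4,1) = 8; P = 8/15; answer 8/15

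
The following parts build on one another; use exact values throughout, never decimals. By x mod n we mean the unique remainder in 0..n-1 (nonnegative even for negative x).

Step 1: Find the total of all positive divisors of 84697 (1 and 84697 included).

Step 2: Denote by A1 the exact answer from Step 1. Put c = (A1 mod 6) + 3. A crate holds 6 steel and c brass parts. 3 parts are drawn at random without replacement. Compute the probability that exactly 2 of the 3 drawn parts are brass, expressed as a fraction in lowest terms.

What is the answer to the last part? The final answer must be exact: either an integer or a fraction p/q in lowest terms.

Step 1: 84697 is prime, so its only divisors are 1 and 84697; sigma = 1 + 84697 = 84698; answer 84698
Step 2: A1 = 84698; c = 5; total draws C(11,3) = 165; favorable C(5,2)*C(6,1) = 60; P = 4/11; answer 4/11

4/11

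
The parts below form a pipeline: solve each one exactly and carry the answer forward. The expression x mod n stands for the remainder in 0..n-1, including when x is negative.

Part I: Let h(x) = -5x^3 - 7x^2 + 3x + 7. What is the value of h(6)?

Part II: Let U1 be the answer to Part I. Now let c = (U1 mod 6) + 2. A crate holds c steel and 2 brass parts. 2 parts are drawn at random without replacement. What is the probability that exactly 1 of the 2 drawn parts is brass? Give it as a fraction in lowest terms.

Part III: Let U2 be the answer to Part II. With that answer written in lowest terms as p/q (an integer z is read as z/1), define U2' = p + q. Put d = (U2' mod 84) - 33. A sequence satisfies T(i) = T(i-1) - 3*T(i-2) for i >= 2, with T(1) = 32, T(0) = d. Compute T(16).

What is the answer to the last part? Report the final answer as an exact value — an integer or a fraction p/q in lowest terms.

180410

Part I: -5*(6)^3 - 7*(6)^2 + 3*(6)^1 + 7 = (-1080) + (-252) + (18) + (7) = -1307; answer -1307
Part II: U1 = -1307; c = 3; total draws C(5,2) = 10; favorable C(2,1)*C(3,1) = 6; P = 3/5; answer 3/5
Part III: U2 = 3/5; threaded value p + q = 8; d = -25; T(2) = 1*(32) - 3*(-25) = 107; iterating: T(2)=107, T(3)=11, T(4)=-310, T(5)=-343, T(6)=587, T(7)=1616, T(8)=-145, T(9)=-4993, T(10)=-4558, T(11)=10421, T(12)=24095, T(13)=-7168, T(14)=-79453, T(15)=-57949, T(16)=180410; answer 180410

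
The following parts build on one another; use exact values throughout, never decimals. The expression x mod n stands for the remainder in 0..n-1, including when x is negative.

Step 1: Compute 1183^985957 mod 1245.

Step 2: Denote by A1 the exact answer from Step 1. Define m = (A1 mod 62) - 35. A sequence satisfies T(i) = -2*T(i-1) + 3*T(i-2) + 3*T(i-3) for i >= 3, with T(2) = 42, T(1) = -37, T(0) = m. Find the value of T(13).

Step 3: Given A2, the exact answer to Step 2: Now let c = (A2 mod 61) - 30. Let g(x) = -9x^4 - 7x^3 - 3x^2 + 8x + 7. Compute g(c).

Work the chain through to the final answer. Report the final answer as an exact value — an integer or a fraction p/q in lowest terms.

-272824

Step 1: squarings mod 1245: 1183^1=1183, 1183^2=109, 1183^4=676, 1183^8=61, 1183^16=1231, 1183^32=196, 1183^64=1066, 1183^128=916, 1183^256=1171, 1183^512=496, 1183^1024=751, 1183^2048=16, 1183^4096=256, 1183^8192=796, 1183^16384=1156, 1183^32768=451, 1183^65536=466, 1183^131072=526, 1183^262144=286, 1183^524288=871; 1183^985957 = 1183^1 * 1183^4 * 1183^32 * 1183^64 * 1183^256 * 1183^512 * 1183^2048 * 1183^65536 * 1183^131072 * 1183^262144 * 1183^524288 = 148 (mod 1245); answer 148
Step 2: A1 = 148; m = -11; T(3) = -2*(42) + 3*(-37) + 3*(-11) = -228; iterating: T(3)=-228, T(4)=471, T(5)=-1500, T(6)=3729, T(7)=-10545, T(8)=27777, T(9)=-76002, T(10)=203700, T(11)=-552075, T(12)=1487244, T(13)=-4019613; answer -4019613
Step 3: A2 = -4019613; c = 13; -9*(13)^4 - 7*(13)^3 - 3*(13)^2 + 8*(13)^1 + 7 = (-257049) + (-15379) + (-507) + (104) + (7) = -272824; answer -272824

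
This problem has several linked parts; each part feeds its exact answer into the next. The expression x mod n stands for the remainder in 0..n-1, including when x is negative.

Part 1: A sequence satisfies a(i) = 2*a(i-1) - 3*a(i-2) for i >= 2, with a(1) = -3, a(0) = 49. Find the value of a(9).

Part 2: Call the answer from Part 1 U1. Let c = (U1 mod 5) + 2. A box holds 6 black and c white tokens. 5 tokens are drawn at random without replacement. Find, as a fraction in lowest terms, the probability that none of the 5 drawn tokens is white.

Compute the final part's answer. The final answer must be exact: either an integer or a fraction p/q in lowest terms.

Part 1: a(2) = 2*(-3) - 3*(49) = -153; iterating: a(2)=-153, a(3)=-297, a(4)=-135, a(5)=621, a(6)=1647, a(7)=1431, a(8)=-2079, a(9)=-8451; answer -8451
Part 2: U1 = -8451; c = 6; total draws C(12,5) = 792; favorable C(6,5) = 6; P = 1/132; answer 1/132

1/132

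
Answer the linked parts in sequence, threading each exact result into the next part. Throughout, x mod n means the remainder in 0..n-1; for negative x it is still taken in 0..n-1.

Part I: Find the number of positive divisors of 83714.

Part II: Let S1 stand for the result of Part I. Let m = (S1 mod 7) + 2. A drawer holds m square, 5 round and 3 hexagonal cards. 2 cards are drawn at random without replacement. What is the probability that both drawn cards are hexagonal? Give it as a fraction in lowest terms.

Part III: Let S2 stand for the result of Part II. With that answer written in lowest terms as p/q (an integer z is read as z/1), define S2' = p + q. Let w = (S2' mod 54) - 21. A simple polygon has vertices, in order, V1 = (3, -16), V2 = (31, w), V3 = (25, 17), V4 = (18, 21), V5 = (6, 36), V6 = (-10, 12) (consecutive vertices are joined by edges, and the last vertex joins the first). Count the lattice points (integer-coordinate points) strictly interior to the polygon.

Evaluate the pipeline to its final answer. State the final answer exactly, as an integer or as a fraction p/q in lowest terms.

Part I: 83714 = 2 * 19 * 2203; number of divisors = (1+1) * (1+1) * (1+1) = 8; answer 8
Part II: S1 = 8; m = 3; total draws C(11,2) = 55; favorable C(3,2) = 3; P = 3/55; answer 3/55
Part III: S2 = 3/55; threaded value p + q = 58; w = -17; cross terms: (3*-17 - 31*-16)=445, (31*17 - 25*-17)=952, (25*21 - 18*17)=219, (18*36 - 6*21)=522, (6*12 - -10*36)=432, (-10*-16 - 3*12)=124; twice the area = |2694| = 2694; area = 1347; boundary points = 1 + 2 + 1 + 3 + 8 + 1 = 16; strictly interior points = area - boundary/2 + 1 = 1340; answer 1340

1340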